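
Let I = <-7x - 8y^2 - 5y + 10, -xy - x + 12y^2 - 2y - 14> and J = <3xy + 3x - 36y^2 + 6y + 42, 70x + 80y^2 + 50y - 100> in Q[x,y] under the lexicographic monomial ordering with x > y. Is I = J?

Yes, the ideals are equal.

Since reduced Gröbner bases are canonical representatives of ideals under a given ordering, it suffices to compute and compare them.
Buchberger on the first generating set:
f_1 = -7x - 8y^2 - 5y + 10, LT = x.
f_2 = -xy - x + 12y^2 - 2y - 14, LT = xy.

S(f_1,f_2): lcm = xy. S = -x + 8/7y^3 + 89/7y^2 - 24/7y - 14.
  leading term x: subtract (1/7)·f_1 from -x + 8/7y^3 + 89/7y^2 - 24/7y - 14 → 8/7y^3 + 97/7y^2 - 19/7y - 108/7
  leading term y^3: no divisor's leading term divides it; move 8/7y^3 to the remainder.
  leading term y^2: no divisor's leading term divides it; move 97/7y^2 to the remainder.
  leading term y: no divisor's leading term divides it; move -19/7y to the remainder.
  leading term 1: no divisor's leading term divides it; move -108/7 to the remainder.
  remainder 8/7y^3 + 97/7y^2 - 19/7y - 108/7 ≠ 0; add g_3 = 8/7y^3 + 97/7y^2 - 19/7y - 108/7 to the basis.

The other S-polynomials (S(f_1,g_3), S(f_2,g_3)) all reduce to 0 modulo the current basis, so we have a Gröbner basis.
Inter-reduce: drop elements whose leading term is divisible by another's, tail-reduce, and make monic.
Reduced Gröbner basis: {x + 8/7y^2 + 5/7y - 10/7, y^3 + 97/8y^2 - 19/8y - 27/2}.

Buchberger on the second generating set:
h_1 = 3xy + 3x - 36y^2 + 6y + 42, LT = xy.
h_2 = 70x + 80y^2 + 50y - 100, LT = x.

S(h_1,h_2): lcm = xy. S = x - 8/7y^3 - 89/7y^2 + 24/7y + 14.
  leading term x: subtract (1/70)·h_2 from x - 8/7y^3 - 89/7y^2 + 24/7y + 14 → -8/7y^3 - 97/7y^2 + 19/7y + 108/7
  leading term y^3: no divisor's leading term divides it; move -8/7y^3 to the remainder.
  leading term y^2: no divisor's leading term divides it; move -97/7y^2 to the remainder.
  leading term y: no divisor's leading term divides it; move 19/7y to the remainder.
  leading term 1: no divisor's leading term divides it; move 108/7 to the remainder.
  remainder -8/7y^3 - 97/7y^2 + 19/7y + 108/7 ≠ 0; add k_3 = -8/7y^3 - 97/7y^2 + 19/7y + 108/7 to the basis.

The other S-polynomials (S(h_1,k_3), S(h_2,k_3)) all reduce to 0 modulo the current basis, so we have a Gröbner basis.
Inter-reduce: drop elements whose leading term is divisible by another's, tail-reduce, and make monic.
Reduced Gröbner basis: {x + 8/7y^2 + 5/7y - 10/7, y^3 + 97/8y^2 - 19/8y - 27/2}.

Same reduced basis, so the two generating sets span the same ideal.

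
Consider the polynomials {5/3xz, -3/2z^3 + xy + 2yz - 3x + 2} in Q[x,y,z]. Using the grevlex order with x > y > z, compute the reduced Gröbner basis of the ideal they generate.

f_1 = 5/3xz, LT = xz.
f_2 = -3/2z^3 + xy + 2yz - 3x + 2, LT = z^3.

S(f_1,f_2): lcm = xz^3. S = 2/3x^2y + 4/3xyz - 2x^2 + 4/3x.
  reduce S modulo (f_1, f_2):
  remainder 2/3x^2y - 2x^2 + 4/3x ≠ 0; add g_3 = 2/3x^2y - 2x^2 + 4/3x to the basis.

The other S-polynomials (S(f_1,g_3), S(f_2,g_3)) all reduce to 0 modulo the current basis, so we have a Gröbner basis.

G = {x^2y - 3x^2 + 2x, z^3 - 2/3xy - 4/3yz + 2x - 4/3, xz}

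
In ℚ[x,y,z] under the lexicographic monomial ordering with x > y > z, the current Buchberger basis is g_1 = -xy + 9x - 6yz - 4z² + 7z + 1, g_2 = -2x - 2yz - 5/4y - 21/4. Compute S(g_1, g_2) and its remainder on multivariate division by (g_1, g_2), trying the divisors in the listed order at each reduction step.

lcm(LM(g_1), LM(g_2)) = xy.
S = (lcm/LT(g_1))·g_1 − (lcm/LT(g_2))·g_2 = -9x - y²z - ⅝y² + 6yz - 21/8y + 4z² - 7z - 1.
Reduce S modulo (g_1, g_2) in that order:
  leading term x: subtract (9/2)·g_2 from -9x - y²z - ⅝y² + 6yz - 21/8y + 4z² - 7z - 1 → -y²z - ⅝y² + 15yz + 3y + 4z² - 7z + 181/8
  leading term y²z: no divisor's leading term divides it; move -y²z to the remainder.
  leading term y²: no divisor's leading term divides it; move -⅝y² to the remainder.
  leading term yz: no divisor's leading term divides it; move 15yz to the remainder.
  leading term y: no divisor's leading term divides it; move 3y to the remainder.
  leading term z²: no divisor's leading term divides it; move 4z² to the remainder.
  leading term z: no divisor's leading term divides it; move -7z to the remainder.
  leading term 1: no divisor's leading term divides it; move 181/8 to the remainder.
The remainder -y²z - ⅝y² + 15yz + 3y + 4z² - 7z + 181/8 is nonzero, so it would be added as the next basis element.
This is the inner loop of Buchberger's algorithm — each nonzero remainder becomes a new basis element.

S(g_1, g_2) = -9x - y²z - ⅝y² + 6yz - 21/8y + 4z² - 7z - 1; remainder on division = -y²z - ⅝y² + 15yz + 3y + 4z² - 7z + 181/8.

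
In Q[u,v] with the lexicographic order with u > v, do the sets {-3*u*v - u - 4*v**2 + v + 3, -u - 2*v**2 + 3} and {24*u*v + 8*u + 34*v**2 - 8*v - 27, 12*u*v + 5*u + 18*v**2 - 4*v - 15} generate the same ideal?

No, the ideals differ.

For a fixed monomial order, each ideal has a unique reduced Gröbner basis; comparing bases decides equality.
Buchberger on the first generating set:
f_1 = -3*u*v - u - 4*v**2 + v + 3, LT = u*v.
f_2 = -u - 2*v**2 + 3, LT = u.

S(f_1,f_2): lcm = u*v. S = 1/3*u - 2*v**3 + 4/3*v**2 + 8/3*v - 1.
  reduce S modulo (f_1, f_2):
  remainder -2*v**3 + 2/3*v**2 + 8/3*v ≠ 0; add g_3 = -2*v**3 + 2/3*v**2 + 8/3*v to the basis.

The other S-polynomials (S(f_1,g_3), S(f_2,g_3)) all reduce to 0 modulo the current basis, so we have a Gröbner basis.
Inter-reduce: drop elements whose leading term is divisible by another's, tail-reduce, and make monic.
Reduced Gröbner basis: {u + 2*v**2 - 3, v**3 - 1/3*v**2 - 4/3*v}.

Buchberger on the second generating set:
h_1 = 24*u*v + 8*u + 34*v**2 - 8*v - 27, LT = u*v.
h_2 = 12*u*v + 5*u + 18*v**2 - 4*v - 15, LT = u*v.

S(h_1,h_2): lcm = u*v. S = -1/12*u - 1/12*v**2 + 1/8.
  reduce S modulo (h_1, h_2):
  remainder -1/12*u - 1/12*v**2 + 1/8 ≠ 0; add k_3 = -1/12*u - 1/12*v**2 + 1/8 to the basis.

S(h_1,k_3): lcm = u*v. S = 1/3*u - v**3 + 17/12*v**2 + 7/6*v - 9/8.
  reduce S modulo (h_1, h_2, k_3):
  remainder -v**3 + 13/12*v**2 + 7/6*v - 5/8 ≠ 0; add k_4 = -v**3 + 13/12*v**2 + 7/6*v - 5/8 to the basis.

The other S-polynomials (S(h_2,k_3), S(h_1,k_4), S(h_2,k_4), S(k_3,k_4)) all reduce to 0 modulo the current basis, so we have a Gröbner basis.
Inter-reduce: drop elements whose leading term is divisible by another's, tail-reduce, and make monic.
Reduced Gröbner basis: {u + v**2 - 3/2, v**3 - 13/12*v**2 - 7/6*v + 5/8}.

These differ, so the ideals are not equal.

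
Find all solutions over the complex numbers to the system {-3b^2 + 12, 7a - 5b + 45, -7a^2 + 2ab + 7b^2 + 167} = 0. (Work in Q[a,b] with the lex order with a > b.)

Compute a lex Gröbner basis by Buchberger's algorithm.
f_1 = -3b^2 + 12, LT = b^2.
f_2 = 7a - 5b + 45, LT = a.
f_3 = -7a^2 + 2ab + 7b^2 + 167, LT = a^2.

S(f_2,f_3): lcm = a^2. S = -3/7ab + 45/7a + b^2 + 167/7.
  leading term ab: subtract (-3/49b)·f_2 from -3/7ab + 45/7a + b^2 + 167/7 → 45/7a + 34/49b^2 + 135/49b + 167/7
  leading term a: subtract (45/49)·f_2 from 45/7a + 34/49b^2 + 135/49b + 167/7 → 34/49b^2 + 360/49b - 856/49
  leading term b^2: subtract (-34/147)·f_1 from 34/49b^2 + 360/49b - 856/49 → 360/49b - 720/49
  leading term b: no divisor's leading term divides it; move 360/49b to the remainder.
  leading term 1: no divisor's leading term divides it; move -720/49 to the remainder.
  remainder 360/49b - 720/49 ≠ 0; add h_4 = 360/49b - 720/49 to the basis.

The other S-polynomials (S(f_1,f_2), S(f_1,f_3), S(f_1,h_4), S(f_2,h_4), S(f_3,h_4)) all reduce to 0 modulo the current basis, so we have a Gröbner basis.
Inter-reduce: drop elements whose leading term is divisible by another's, tail-reduce, and make monic.
Reduced Gröbner basis: {a + 5, b - 2}.

A lex Gröbner basis eliminates variables successively. Here b - 2 depends only on b, with roots {2}; lifting each root through the earlier basis elements recovers the full solutions.
  b = 2: the earlier basis element becomes a + 5 = 0, giving a = -5 — point (-5, 2).
Check: every point annihilates each of the original generators.
This is the nonlinear analogue of row-reducing a linear system.

{(-5, 2)}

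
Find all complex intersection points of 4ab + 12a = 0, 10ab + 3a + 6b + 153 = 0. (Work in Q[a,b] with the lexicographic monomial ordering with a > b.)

{(0, -51/2), (5, -3)}

Compute a lex Gröbner basis by Buchberger's algorithm.
f_1 = 4ab + 12a, LT = ab.
f_2 = 10ab + 3a + 6b + 153, LT = ab.

S(f_1,f_2): lcm = ab. S = 27/10a - 3/5b - 153/10.
  leading term a: no divisor's leading term divides it; move 27/10a to the remainder.
  leading term b: no divisor's leading term divides it; move -3/5b to the remainder.
  leading term 1: no divisor's leading term divides it; move -153/10 to the remainder.
  remainder 27/10a - 3/5b - 153/10 ≠ 0; add h_3 = 27/10a - 3/5b - 153/10 to the basis.

S(f_1,h_3): lcm = ab. S = 3a + 2/9b^2 + 17/3b.
  leading term a: subtract (10/9)·h_3 from 3a + 2/9b^2 + 17/3b → 2/9b^2 + 19/3b + 17
  leading term b^2: no divisor's leading term divides it; move 2/9b^2 to the remainder.
  leading term b: no divisor's leading term divides it; move 19/3b to the remainder.
  leading term 1: no divisor's leading term divides it; move 17 to the remainder.
  remainder 2/9b^2 + 19/3b + 17 ≠ 0; add h_4 = 2/9b^2 + 19/3b + 17 to the basis.

The other S-polynomials (S(f_2,h_3), S(f_1,h_4), S(f_2,h_4), S(h_3,h_4)) all reduce to 0 modulo the current basis, so we have a Gröbner basis.
Inter-reduce: drop elements whose leading term is divisible by another's, tail-reduce, and make monic.
Reduced Gröbner basis: {a - 2/9b - 17/3, b^2 + 57/2b + 153/2}.

The lex basis is triangular: the last element involves only b. Solving b^2 + 57/2b + 153/2 = 0 gives b ∈ {-51/2, -3}; substituting each value into the earlier elements determines the remaining variables.
  b = -51/2: the earlier basis element becomes a = 0, giving a = 0 — point (0, -51/2).
  b = -3: the earlier basis element becomes a - 5 = 0, giving a = 5 — point (5, -3).
Check: every point annihilates each of the original generators.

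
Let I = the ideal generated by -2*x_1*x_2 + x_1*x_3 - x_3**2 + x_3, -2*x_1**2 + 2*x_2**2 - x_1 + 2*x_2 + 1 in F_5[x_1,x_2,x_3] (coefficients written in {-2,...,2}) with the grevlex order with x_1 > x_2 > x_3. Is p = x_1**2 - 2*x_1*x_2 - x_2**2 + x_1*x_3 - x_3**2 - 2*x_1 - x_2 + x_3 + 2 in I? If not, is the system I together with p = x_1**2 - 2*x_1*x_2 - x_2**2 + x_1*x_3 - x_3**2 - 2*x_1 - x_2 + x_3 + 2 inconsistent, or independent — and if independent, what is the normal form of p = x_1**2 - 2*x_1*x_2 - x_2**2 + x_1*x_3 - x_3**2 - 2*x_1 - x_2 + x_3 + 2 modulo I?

x_1**2 - 2*x_1*x_2 - x_2**2 + x_1*x_3 - x_3**2 - 2*x_1 - x_2 + x_3 + 2 lies in I (it reduces to 0).

First compute the reduced Gröbner basis of I by Buchberger's algorithm.
f_1 = -2*x_1*x_2 + x_1*x_3 - x_3**2 + x_3, LT = x_1*x_2.
f_2 = -2*x_1**2 + 2*x_2**2 - x_1 + 2*x_2 + 1, LT = x_1**2.

S(f_1,f_2): lcm = x_1**2*x_2. S = x_2**3 + 2*x_1**2*x_3 - 2*x_1*x_3**2 + 2*x_1*x_2 + x_2**2 + 2*x_1*x_3 - 2*x_2.
  reduce S modulo (f_1, f_2):
  remainder x_2**3 + 2*x_2**2*x_3 - 2*x_1*x_3**2 + x_2**2 + 2*x_1*x_3 + 2*x_2*x_3 - x_3**2 - 2*x_2 + 2*x_3 ≠ 0; add h_3 = x_2**3 + 2*x_2**2*x_3 - 2*x_1*x_3**2 + x_2**2 + 2*x_1*x_3 + 2*x_2*x_3 - x_3**2 - 2*x_2 + 2*x_3 to the basis.

The other S-polynomials (S(f_1,h_3), S(f_2,h_3)) all reduce to 0 modulo the current basis, so we have a Gröbner basis.
Inter-reduce: drop elements whose leading term is divisible by another's, tail-reduce, and make monic.
Reduced Gröbner basis: {x_2**3 + 2*x_2**2*x_3 - 2*x_1*x_3**2 + x_2**2 + 2*x_1*x_3 + 2*x_2*x_3 - x_3**2 - 2*x_2 + 2*x_3, x_1**2 - x_2**2 - 2*x_1 - x_2 + 2, x_1*x_2 + 2*x_1*x_3 - 2*x_3**2 + 2*x_3}.
Label its elements g_1 = x_2**3 + 2*x_2**2*x_3 - 2*x_1*x_3**2 + x_2**2 + 2*x_1*x_3 + 2*x_2*x_3 - x_3**2 - 2*x_2 + 2*x_3, g_2 = x_1**2 - x_2**2 - 2*x_1 - x_2 + 2, g_3 = x_1*x_2 + 2*x_1*x_3 - 2*x_3**2 + 2*x_3.

Reduce p = x_1**2 - 2*x_1*x_2 - x_2**2 + x_1*x_3 - x_3**2 - 2*x_1 - x_2 + x_3 + 2 modulo G:
  leading term x_1**2: subtract (1)·g_2 from x_1**2 - 2*x_1*x_2 - x_2**2 + x_1*x_3 - x_3**2 - 2*x_1 - x_2 + x_3 + 2 → -2*x_1*x_2 + x_1*x_3 - x_3**2 + x_3
  leading term x_1*x_2: subtract (-2)·g_3 from -2*x_1*x_2 + x_1*x_3 - x_3**2 + x_3 → 0
  normal form = 0.
Since the normal form is 0, p ∈ I.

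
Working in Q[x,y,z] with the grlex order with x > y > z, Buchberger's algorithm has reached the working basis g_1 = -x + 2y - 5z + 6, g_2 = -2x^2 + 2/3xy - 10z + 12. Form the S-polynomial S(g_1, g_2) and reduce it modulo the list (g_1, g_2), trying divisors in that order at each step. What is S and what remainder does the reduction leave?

S(g_1, g_2) = -5/3xy + 5xz - 6x - 5z + 6; remainder on division = -10/3y^2 + 55/3yz - 25z^2 - 22y + 55z - 30.

lcm(LM(g_1), LM(g_2)) = x^2.
S = (lcm/LT(g_1))·g_1 − (lcm/LT(g_2))·g_2 = -5/3xy + 5xz - 6x - 5z + 6.
Reduce S modulo (g_1, g_2) in that order:
  leading term xy: subtract (5/3y)·g_1 from -5/3xy + 5xz - 6x - 5z + 6 → 5xz - 10/3y^2 + 25/3yz - 6x - 10y - 5z + 6
  leading term xz: subtract (-5z)·g_1 from 5xz - 10/3y^2 + 25/3yz - 6x - 10y - 5z + 6 → -10/3y^2 + 55/3yz - 25z^2 - 6x - 10y + 25z + 6
  leading term y^2: no divisor's leading term divides it; move -10/3y^2 to the remainder.
  leading term yz: no divisor's leading term divides it; move 55/3yz to the remainder.
  leading term z^2: no divisor's leading term divides it; move -25z^2 to the remainder.
  leading term x: subtract (6)·g_1 from -6x - 10y + 25z + 6 → -22y + 55z - 30
  leading term y: no divisor's leading term divides it; move -22y to the remainder.
  leading term z: no divisor's leading term divides it; move 55z to the remainder.
  leading term 1: no divisor's leading term divides it; move -30 to the remainder.
The remainder -10/3y^2 + 55/3yz - 25z^2 - 22y + 55z - 30 is nonzero, so it would be added as the next basis element.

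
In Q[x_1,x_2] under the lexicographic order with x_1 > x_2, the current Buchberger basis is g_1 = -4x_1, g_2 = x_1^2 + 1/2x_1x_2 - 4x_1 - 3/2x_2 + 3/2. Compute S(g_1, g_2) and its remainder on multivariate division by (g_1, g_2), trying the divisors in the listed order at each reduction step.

S(g_1, g_2) = -1/2x_1x_2 + 4x_1 + 3/2x_2 - 3/2; remainder on division = 3/2x_2 - 3/2.

lcm(LM(g_1), LM(g_2)) = x_1^2.
S = (lcm/LT(g_1))·g_1 − (lcm/LT(g_2))·g_2 = -1/2x_1x_2 + 4x_1 + 3/2x_2 - 3/2.
Reduce S modulo (g_1, g_2) in that order:
  leading term x_1x_2: subtract (1/8x_2)·g_1 from -1/2x_1x_2 + 4x_1 + 3/2x_2 - 3/2 → 4x_1 + 3/2x_2 - 3/2
  leading term x_1: subtract (-1)·g_1 from 4x_1 + 3/2x_2 - 3/2 → 3/2x_2 - 3/2
  leading term x_2: no divisor's leading term divides it; move 3/2x_2 to the remainder.
  leading term 1: no divisor's leading term divides it; move -3/2 to the remainder.
The remainder 3/2x_2 - 3/2 is nonzero, so it would be added as the next basis element.
An S-polynomial is built so that the two leading terms cancel; whether anything survives reduction is exactly the Gröbner-basis criterion.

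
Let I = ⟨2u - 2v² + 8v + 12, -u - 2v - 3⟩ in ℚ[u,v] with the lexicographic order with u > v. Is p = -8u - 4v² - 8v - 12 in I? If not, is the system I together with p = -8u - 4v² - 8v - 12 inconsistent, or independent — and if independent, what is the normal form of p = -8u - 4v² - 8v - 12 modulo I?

First compute the reduced Gröbner basis of I by Buchberger's algorithm.
f_1 = 2u - 2v² + 8v + 12, LT = u.
f_2 = -u - 2v - 3, LT = u.

S(f_1,f_2): lcm = u. S = -v² + 2v + 3.
  reduce S modulo (f_1, f_2):
  remainder -v² + 2v + 3 ≠ 0; add h_3 = -v² + 2v + 3 to the basis.

The other S-polynomials (S(f_1,h_3), S(f_2,h_3)) all reduce to 0 modulo the current basis, so we have a Gröbner basis.
Inter-reduce: drop elements whose leading term is divisible by another's, tail-reduce, and make monic.
Reduced Gröbner basis: {u + 2v + 3, v² - 2v - 3}.
Label its elements g_1 = u + 2v + 3, g_2 = v² - 2v - 3.

Reduce p = -8u - 4v² - 8v - 12 modulo G:
  leading term u: subtract (-8)·g_1 from -8u - 4v² - 8v - 12 → -4v² + 8v + 12
  leading term v²: subtract (-4)·g_2 from -4v² + 8v + 12 → 0
  normal form = 0.
Since the normal form is 0, p ∈ I.

-8u - 4v² - 8v - 12 lies in I (it reduces to 0).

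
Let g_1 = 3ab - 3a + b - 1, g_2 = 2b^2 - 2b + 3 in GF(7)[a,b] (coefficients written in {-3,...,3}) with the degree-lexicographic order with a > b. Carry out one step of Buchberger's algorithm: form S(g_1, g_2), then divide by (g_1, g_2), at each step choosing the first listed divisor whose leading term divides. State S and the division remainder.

S(g_1, g_2) = -2b^2 + 2a + 2b; remainder on division = 2a + 3.

lcm(LM(g_1), LM(g_2)) = ab^2.
S = (lcm/LT(g_1))·g_1 − (lcm/LT(g_2))·g_2 = -2b^2 + 2a + 2b.
Reduce S modulo (g_1, g_2) in that order:
  leading term b^2: subtract (-1)·g_2 from -2b^2 + 2a + 2b → 2a + 3
  leading term a: no divisor's leading term divides it; move 2a to the remainder.
  leading term 1: no divisor's leading term divides it; move 3 to the remainder.
The remainder 2a + 3 is nonzero, so it would be added as the next basis element.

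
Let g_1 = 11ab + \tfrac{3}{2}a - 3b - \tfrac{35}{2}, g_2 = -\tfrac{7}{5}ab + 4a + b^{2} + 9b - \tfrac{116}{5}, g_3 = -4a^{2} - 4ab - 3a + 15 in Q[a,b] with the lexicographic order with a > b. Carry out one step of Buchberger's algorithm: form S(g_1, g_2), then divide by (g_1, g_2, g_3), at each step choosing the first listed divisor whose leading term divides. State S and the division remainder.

lcm(LM(g_1), LM(g_2)) = ab.
S = (lcm/LT(g_1))·g_1 − (lcm/LT(g_2))·g_2 = \tfrac{461}{154}a + \tfrac{5}{7}b^{2} + \tfrac{474}{77}b - \tfrac{2797}{154}.
Reduce S modulo (g_1, g_2, g_3) in that order:
  leading term a: no divisor's leading term divides it; move \tfrac{461}{154}a to the remainder.
  leading term b^{2}: no divisor's leading term divides it; move \tfrac{5}{7}b^{2} to the remainder.
  leading term b: no divisor's leading term divides it; move \tfrac{474}{77}b to the remainder.
  leading term 1: no divisor's leading term divides it; move -\tfrac{2797}{154} to the remainder.
The remainder \tfrac{461}{154}a + \tfrac{5}{7}b^{2} + \tfrac{474}{77}b - \tfrac{2797}{154} is nonzero, so it would be added as the next basis element.
This is the inner loop of Buchberger's algorithm — each nonzero remainder becomes a new basis element.

S(g_1, g_2) = \tfrac{461}{154}a + \tfrac{5}{7}b^{2} + \tfrac{474}{77}b - \tfrac{2797}{154}; remainder on division = \tfrac{461}{154}a + \tfrac{5}{7}b^{2} + \tfrac{474}{77}b - \tfrac{2797}{154}.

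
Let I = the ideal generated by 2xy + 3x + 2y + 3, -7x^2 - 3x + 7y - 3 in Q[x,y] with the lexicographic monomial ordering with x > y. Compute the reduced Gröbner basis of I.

G = {x^2 + 3/7x - y + 3/7, xy + 3/2x + y + 3/2, y^2 + 1/2y - 3/2}

This is the nonlinear analogue of row-reducing a linear system.

f_1 = 2xy + 3x + 2y + 3, LT = xy.
f_2 = -7x^2 - 3x + 7y - 3, LT = x^2.

S(f_1,f_2): lcm = x^2y. S = 3/2x^2 + 4/7xy + 3/2x + y^2 - 3/7y.
  leading term x^2: subtract (-3/14)·f_2 from 3/2x^2 + 4/7xy + 3/2x + y^2 - 3/7y → 4/7xy + 6/7x + y^2 + 15/14y - 9/14
  leading term xy: subtract (2/7)·f_1 from 4/7xy + 6/7x + y^2 + 15/14y - 9/14 → y^2 + 1/2y - 3/2
  leading term y^2: no divisor's leading term divides it; move y^2 to the remainder.
  leading term y: no divisor's leading term divides it; move 1/2y to the remainder.
  leading term 1: no divisor's leading term divides it; move -3/2 to the remainder.
  remainder y^2 + 1/2y - 3/2 ≠ 0; add g_3 = y^2 + 1/2y - 3/2 to the basis.

The other S-polynomials (S(f_1,g_3), S(f_2,g_3)) all reduce to 0 modulo the current basis, so we have a Gröbner basis.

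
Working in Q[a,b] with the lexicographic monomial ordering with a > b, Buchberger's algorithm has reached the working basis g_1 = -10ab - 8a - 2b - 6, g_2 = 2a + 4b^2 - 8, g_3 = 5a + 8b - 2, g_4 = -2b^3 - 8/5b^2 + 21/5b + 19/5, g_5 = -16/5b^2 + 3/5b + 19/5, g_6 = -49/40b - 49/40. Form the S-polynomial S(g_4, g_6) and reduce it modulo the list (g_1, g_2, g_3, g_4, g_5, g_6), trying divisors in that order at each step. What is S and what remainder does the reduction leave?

lcm(LM(g_4), LM(g_6)) = b^3.
S = (lcm/LT(g_4))·g_4 − (lcm/LT(g_6))·g_6 = -1/5b^2 - 21/10b - 19/10.
Reduce S modulo (g_1, g_2, g_3, g_4, g_5, g_6) in that order:
  leading term b^2: subtract (1/16)·g_5 from -1/5b^2 - 21/10b - 19/10 → -171/80b - 171/80
  leading term b: subtract (171/98)·g_6 from -171/80b - 171/80 → 0
The remainder is 0, so this S-polynomial contributes no new basis element.
This is the inner loop of Buchberger's algorithm — each nonzero remainder becomes a new basis element.

S(g_4, g_6) = -1/5b^2 - 21/10b - 19/10; remainder on division = 0.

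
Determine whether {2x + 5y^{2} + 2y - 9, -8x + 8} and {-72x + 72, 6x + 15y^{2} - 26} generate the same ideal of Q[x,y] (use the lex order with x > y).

For a fixed monomial order, each ideal has a unique reduced Gröbner basis; comparing bases decides equality.
Buchberger on the first generating set:
f_1 = 2x + 5y^{2} + 2y - 9, LT = x.
f_2 = -8x + 8, LT = x.

S(f_1,f_2): lcm = x. S = \tfrac{5}{2}y^{2} + y - \tfrac{7}{2}.
  leading term y^{2}: no divisor's leading term divides it; move \tfrac{5}{2}y^{2} to the remainder.
  leading term y: no divisor's leading term divides it; move y to the remainder.
  leading term 1: no divisor's leading term divides it; move -\tfrac{7}{2} to the remainder.
  remainder \tfrac{5}{2}y^{2} + y - \tfrac{7}{2} ≠ 0; add g_3 = \tfrac{5}{2}y^{2} + y - \tfrac{7}{2} to the basis.

The other S-polynomials (S(f_1,g_3), S(f_2,g_3)) all reduce to 0 modulo the current basis, so we have a Gröbner basis.
Inter-reduce: drop elements whose leading term is divisible by another's, tail-reduce, and make monic.
Reduced Gröbner basis: {x - 1, y^{2} + \tfrac{2}{5}y - \tfrac{7}{5}}.

Buchberger on the second generating set:
h_1 = -72x + 72, LT = x.
h_2 = 6x + 15y^{2} - 26, LT = x.

S(h_1,h_2): lcm = x. S = -\tfrac{5}{2}y^{2} + \tfrac{10}{3}.
  leading term y^{2}: no divisor's leading term divides it; move -\tfrac{5}{2}y^{2} to the remainder.
  leading term 1: no divisor's leading term divides it; move \tfrac{10}{3} to the remainder.
  remainder -\tfrac{5}{2}y^{2} + \tfrac{10}{3} ≠ 0; add k_3 = -\tfrac{5}{2}y^{2} + \tfrac{10}{3} to the basis.

The other S-polynomials (S(h_1,k_3), S(h_2,k_3)) all reduce to 0 modulo the current basis, so we have a Gröbner basis.
Inter-reduce: drop elements whose leading term is divisible by another's, tail-reduce, and make monic.
Reduced Gröbner basis: {x - 1, y^{2} - \tfrac{4}{3}}.

The bases are distinct; the ideals are different.

No, the ideals differ.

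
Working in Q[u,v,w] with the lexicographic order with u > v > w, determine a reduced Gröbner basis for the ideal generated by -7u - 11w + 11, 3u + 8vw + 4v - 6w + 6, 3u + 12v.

f_1 = -7u - 11w + 11, LT = u.
f_2 = 3u + 8vw + 4v - 6w + 6, LT = u.
f_3 = 3u + 12v, LT = u.

S(f_1,f_2): lcm = u. S = -8/3vw - 4/3v + 25/7w - 25/7.
  leading term vw: no divisor's leading term divides it; move -8/3vw to the remainder.
  leading term v: no divisor's leading term divides it; move -4/3v to the remainder.
  leading term w: no divisor's leading term divides it; move 25/7w to the remainder.
  leading term 1: no divisor's leading term divides it; move -25/7 to the remainder.
  remainder -8/3vw - 4/3v + 25/7w - 25/7 ≠ 0; add g_4 = -8/3vw - 4/3v + 25/7w - 25/7 to the basis.

S(f_1,f_3): lcm = u. S = -4v + 11/7w - 11/7.
  leading term v: no divisor's leading term divides it; move -4v to the remainder.
  leading term w: no divisor's leading term divides it; move 11/7w to the remainder.
  leading term 1: no divisor's leading term divides it; move -11/7 to the remainder.
  remainder -4v + 11/7w - 11/7 ≠ 0; add g_5 = -4v + 11/7w - 11/7 to the basis.

S(g_4,g_5): lcm = vw. S = 1/2v + 11/28w^2 - 97/56w + 75/56.
  leading term v: subtract (-1/8)·g_5 from 1/2v + 11/28w^2 - 97/56w + 75/56 → 11/28w^2 - 43/28w + 8/7
  leading term w^2: no divisor's leading term divides it; move 11/28w^2 to the remainder.
  leading term w: no divisor's leading term divides it; move -43/28w to the remainder.
  leading term 1: no divisor's leading term divides it; move 8/7 to the remainder.
  remainder 11/28w^2 - 43/28w + 8/7 ≠ 0; add g_6 = 11/28w^2 - 43/28w + 8/7 to the basis.

The other S-polynomials (S(f_2,f_3), S(f_1,g_4), S(f_2,g_4), S(f_3,g_4), S(f_1,g_5), S(f_2,g_5), S(f_3,g_5), S(f_1,g_6), S(f_2,g_6), S(f_3,g_6), S(g_4,g_6), S(g_5,g_6)) all reduce to 0 modulo the current basis, so we have a Gröbner basis.
Inter-reduce: drop elements whose leading term is divisible by another's, tail-reduce, and make monic.

G = {u + 11/7w - 11/7, v - 11/28w + 11/28, w^2 - 43/11w + 32/11}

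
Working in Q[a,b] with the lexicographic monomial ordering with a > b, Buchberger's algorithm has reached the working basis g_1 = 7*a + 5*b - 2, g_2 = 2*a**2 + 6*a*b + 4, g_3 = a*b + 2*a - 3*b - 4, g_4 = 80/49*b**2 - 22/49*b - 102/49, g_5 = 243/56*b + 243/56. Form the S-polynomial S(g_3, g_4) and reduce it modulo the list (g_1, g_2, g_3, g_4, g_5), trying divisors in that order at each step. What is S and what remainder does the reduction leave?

lcm(LM(g_3), LM(g_4)) = a*b**2.
S = (lcm/LT(g_3))·g_3 − (lcm/LT(g_4))·g_4 = 91/40*a*b + 51/40*a - 3*b**2 - 4*b.
Reduce S modulo (g_1, g_2, g_3, g_4, g_5) in that order:
  leading term a*b: subtract (13/40*b)·g_1 from 91/40*a*b + 51/40*a - 3*b**2 - 4*b → 51/40*a - 37/8*b**2 - 67/20*b
  leading term a: subtract (51/280)·g_1 from 51/40*a - 37/8*b**2 - 67/20*b → -37/8*b**2 - 1193/280*b + 51/140
  leading term b**2: subtract (-1813/640)·g_4 from -37/8*b**2 - 1193/280*b + 51/140 → -12393/2240*b - 12393/2240
  leading term b: subtract (-51/40)·g_5 from -12393/2240*b - 12393/2240 → 0
The remainder is 0, so this S-polynomial contributes no new basis element.

S(g_3, g_4) = 91/40*a*b + 51/40*a - 3*b**2 - 4*b; remainder on division = 0.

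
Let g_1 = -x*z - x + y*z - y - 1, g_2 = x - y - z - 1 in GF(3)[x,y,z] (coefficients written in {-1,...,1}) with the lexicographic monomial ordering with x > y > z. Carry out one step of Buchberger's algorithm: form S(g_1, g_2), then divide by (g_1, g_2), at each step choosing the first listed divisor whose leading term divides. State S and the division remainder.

lcm(LM(g_1), LM(g_2)) = x*z.
S = (lcm/LT(g_1))·g_1 − (lcm/LT(g_2))·g_2 = x + y + z**2 + z + 1.
Reduce S modulo (g_1, g_2) in that order:
  leading term x: subtract (1)·g_2 from x + y + z**2 + z + 1 → -y + z**2 - z - 1
  leading term y: no divisor's leading term divides it; move -y to the remainder.
  leading term z**2: no divisor's leading term divides it; move z**2 to the remainder.
  leading term z: no divisor's leading term divides it; move -z to the remainder.
  leading term 1: no divisor's leading term divides it; move -1 to the remainder.
The remainder -y + z**2 - z - 1 is nonzero, so it would be added as the next basis element.

S(g_1, g_2) = x + y + z**2 + z + 1; remainder on division = -y + z**2 - z - 1.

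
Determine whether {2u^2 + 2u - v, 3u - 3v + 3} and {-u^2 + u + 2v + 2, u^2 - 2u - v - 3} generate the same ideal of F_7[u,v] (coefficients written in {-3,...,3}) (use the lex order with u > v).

Yes, the ideals are equal.

Since reduced Gröbner bases are canonical representatives of ideals under a given ordering, it suffices to compute and compare them.
Buchberger on the first generating set:
f_1 = 2u^2 + 2u - v, LT = u^2.
f_2 = 3u - 3v + 3, LT = u.

S(f_1,f_2): lcm = u^2. S = uv + 3v.
  leading term uv: subtract (-2v)·f_2 from uv + 3v → v^2 + 2v
  leading term v^2: no divisor's leading term divides it; move v^2 to the remainder.
  leading term v: no divisor's leading term divides it; move 2v to the remainder.
  remainder v^2 + 2v ≠ 0; add g_3 = v^2 + 2v to the basis.

The other S-polynomials (S(f_1,g_3), S(f_2,g_3)) all reduce to 0 modulo the current basis, so we have a Gröbner basis.
Inter-reduce: drop elements whose leading term is divisible by another's, tail-reduce, and make monic.
Reduced Gröbner basis: {u - v + 1, v^2 + 2v}.

Buchberger on the second generating set:
h_1 = -u^2 + u + 2v + 2, LT = u^2.
h_2 = u^2 - 2u - v - 3, LT = u^2.

S(h_1,h_2): lcm = u^2. S = u - v + 1.
  leading term u: no divisor's leading term divides it; move u to the remainder.
  leading term v: no divisor's leading term divides it; move -v to the remainder.
  leading term 1: no divisor's leading term divides it; move 1 to the remainder.
  remainder u - v + 1 ≠ 0; add k_3 = u - v + 1 to the basis.

S(h_1,k_3): lcm = u^2. S = uv - 2u - 2v - 2.
  leading term uv: subtract (v)·k_3 from uv - 2u - 2v - 2 → -2u + v^2 - 3v - 2
  leading term u: subtract (-2)·k_3 from -2u + v^2 - 3v - 2 → v^2 + 2v
  leading term v^2: no divisor's leading term divides it; move v^2 to the remainder.
  leading term v: no divisor's leading term divides it; move 2v to the remainder.
  remainder v^2 + 2v ≠ 0; add k_4 = v^2 + 2v to the basis.

The other S-polynomials (S(h_2,k_3), S(h_1,k_4), S(h_2,k_4), S(k_3,k_4)) all reduce to 0 modulo the current basis, so we have a Gröbner basis.
Inter-reduce: drop elements whose leading term is divisible by another's, tail-reduce, and make monic.
Reduced Gröbner basis: {u - v + 1, v^2 + 2v}.

The two bases agree; hence the ideals are identical.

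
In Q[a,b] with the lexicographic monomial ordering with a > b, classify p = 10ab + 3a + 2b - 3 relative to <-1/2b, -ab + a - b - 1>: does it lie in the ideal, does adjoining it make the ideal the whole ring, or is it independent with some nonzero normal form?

10ab + 3a + 2b - 3 lies in I (it reduces to 0).

First compute the reduced Gröbner basis of I by Buchberger's algorithm.
f_1 = -1/2b, LT = b.
f_2 = -ab + a - b - 1, LT = ab.

S(f_1,f_2): lcm = ab. S = a - b - 1.
  leading term a: no divisor's leading term divides it; move a to the remainder.
  leading term b: subtract (2)·f_1 from -b - 1 → -1
  leading term 1: no divisor's leading term divides it; move -1 to the remainder.
  remainder a - 1 ≠ 0; add h_3 = a - 1 to the basis.

The other S-polynomials (S(f_1,h_3), S(f_2,h_3)) all reduce to 0 modulo the current basis, so we have a Gröbner basis.
Inter-reduce: drop elements whose leading term is divisible by another's, tail-reduce, and make monic.
Reduced Gröbner basis: {a - 1, b}.
Label its elements g_1 = a - 1, g_2 = b.

Reduce p = 10ab + 3a + 2b - 3 modulo G:
  leading term ab: subtract (10b)·g_1 from 10ab + 3a + 2b - 3 → 3a + 12b - 3
  leading term a: subtract (3)·g_1 from 3a + 12b - 3 → 12b
  leading term b: subtract (12)·g_2 from 12b → 0
  normal form = 0.
Since the normal form is 0, p ∈ I.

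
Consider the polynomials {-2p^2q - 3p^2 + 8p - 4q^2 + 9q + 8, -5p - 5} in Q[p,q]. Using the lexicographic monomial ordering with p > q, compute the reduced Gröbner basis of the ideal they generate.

G = {p + 1, q^2 - 7/4q + 3/4}

f_1 = -2p^2q - 3p^2 + 8p - 4q^2 + 9q + 8, LT = p^2q.
f_2 = -5p - 5, LT = p.

S(f_1,f_2): lcm = p^2q. S = 3/2p^2 - pq - 4p + 2q^2 - 9/2q - 4.
  leading term p^2: subtract (-3/10p)·f_2 from 3/2p^2 - pq - 4p + 2q^2 - 9/2q - 4 → -pq - 11/2p + 2q^2 - 9/2q - 4
  leading term pq: subtract (1/5q)·f_2 from -pq - 11/2p + 2q^2 - 9/2q - 4 → -11/2p + 2q^2 - 7/2q - 4
  leading term p: subtract (11/10)·f_2 from -11/2p + 2q^2 - 7/2q - 4 → 2q^2 - 7/2q + 3/2
  leading term q^2: no divisor's leading term divides it; move 2q^2 to the remainder.
  leading term q: no divisor's leading term divides it; move -7/2q to the remainder.
  leading term 1: no divisor's leading term divides it; move 3/2 to the remainder.
  remainder 2q^2 - 7/2q + 3/2 ≠ 0; add g_3 = 2q^2 - 7/2q + 3/2 to the basis.

S(f_1,g_3): lcm = p^2q^2. S = 13/4p^2q - 3/4p^2 - 4pq + 2q^3 - 9/2q^2 - 4q.
  leading term p^2q: subtract (-13/8)·f_1 from 13/4p^2q - 3/4p^2 - 4pq + 2q^3 - 9/2q^2 - 4q → -45/8p^2 - 4pq + 13p + 2q^3 - 11q^2 + 85/8q + 13
  leading term p^2: subtract (9/8p)·f_2 from -45/8p^2 - 4pq + 13p + 2q^3 - 11q^2 + 85/8q + 13 → -4pq + 149/8p + 2q^3 - 11q^2 + 85/8q + 13
  leading term pq: subtract (4/5q)·f_2 from -4pq + 149/8p + 2q^3 - 11q^2 + 85/8q + 13 → 149/8p + 2q^3 - 11q^2 + 117/8q + 13
  leading term p: subtract (-149/40)·f_2 from 149/8p + 2q^3 - 11q^2 + 117/8q + 13 → 2q^3 - 11q^2 + 117/8q - 45/8
  leading term q^3: subtract (q)·g_3 from 2q^3 - 11q^2 + 117/8q - 45/8 → -15/2q^2 + 105/8q - 45/8
  leading term q^2: subtract (-15/4)·g_3 from -15/2q^2 + 105/8q - 45/8 → 0
  remainder 0.

S(f_2,g_3): leading monomials are coprime, so the S-polynomial reduces to 0 (Buchberger's first criterion).
Every S-polynomial of the final basis reduces to 0, so we have a Gröbner basis.
Inter-reduce: drop elements whose leading term is divisible by another's, tail-reduce, and make monic.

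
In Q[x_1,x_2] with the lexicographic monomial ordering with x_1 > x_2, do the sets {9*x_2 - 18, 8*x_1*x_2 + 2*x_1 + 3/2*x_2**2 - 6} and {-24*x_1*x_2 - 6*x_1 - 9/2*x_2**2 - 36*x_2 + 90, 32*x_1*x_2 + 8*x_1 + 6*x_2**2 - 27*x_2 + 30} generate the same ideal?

Yes, the ideals are equal.

Equality of ideals is decidable: compute both reduced Gröbner bases (unique for the ordering) and check whether they agree.
Buchberger on the first generating set:
f_1 = 9*x_2 - 18, LT = x_2.
f_2 = 8*x_1*x_2 + 2*x_1 + 3/2*x_2**2 - 6, LT = x_1*x_2.

S(f_1,f_2): lcm = x_1*x_2. S = -9/4*x_1 - 3/16*x_2**2 + 3/4.
  leading term x_1: no divisor's leading term divides it; move -9/4*x_1 to the remainder.
  leading term x_2**2: subtract (-1/48*x_2)·f_1 from -3/16*x_2**2 + 3/4 → -3/8*x_2 + 3/4
  leading term x_2: subtract (-1/24)·f_1 from -3/8*x_2 + 3/4 → 0
  remainder -9/4*x_1 ≠ 0; add g_3 = -9/4*x_1 to the basis.

The other S-polynomials (S(f_1,g_3), S(f_2,g_3)) all reduce to 0 modulo the current basis, so we have a Gröbner basis.
Inter-reduce: drop elements whose leading term is divisible by another's, tail-reduce, and make monic.
Reduced Gröbner basis: {x_1, x_2 - 2}.

Buchberger on the second generating set:
h_1 = -24*x_1*x_2 - 6*x_1 - 9/2*x_2**2 - 36*x_2 + 90, LT = x_1*x_2.
h_2 = 32*x_1*x_2 + 8*x_1 + 6*x_2**2 - 27*x_2 + 30, LT = x_1*x_2.

S(h_1,h_2): lcm = x_1*x_2. S = 75/32*x_2 - 75/16.
  leading term x_2: no divisor's leading term divides it; move 75/32*x_2 to the remainder.
  leading term 1: no divisor's leading term divides it; move -75/16 to the remainder.
  remainder 75/32*x_2 - 75/16 ≠ 0; add k_3 = 75/32*x_2 - 75/16 to the basis.

S(h_1,k_3): lcm = x_1*x_2. S = 9/4*x_1 + 3/16*x_2**2 + 3/2*x_2 - 15/4.
  leading term x_1: no divisor's leading term divides it; move 9/4*x_1 to the remainder.
  leading term x_2**2: subtract (2/25*x_2)·k_3 from 3/16*x_2**2 + 3/2*x_2 - 15/4 → 15/8*x_2 - 15/4
  leading term x_2: subtract (4/5)·k_3 from 15/8*x_2 - 15/4 → 0
  remainder 9/4*x_1 ≠ 0; add k_4 = 9/4*x_1 to the basis.

The other S-polynomials (S(h_2,k_3), S(h_1,k_4), S(h_2,k_4), S(k_3,k_4)) all reduce to 0 modulo the current basis, so we have a Gröbner basis.
Inter-reduce: drop elements whose leading term is divisible by another's, tail-reduce, and make monic.
Reduced Gröbner basis: {x_1, x_2 - 2}.

These coincide, so the ideals are equal.
The choice of monomial ordering does not affect the verdict — as long as both bases are computed under the same ordering, their equality decides ideal equality.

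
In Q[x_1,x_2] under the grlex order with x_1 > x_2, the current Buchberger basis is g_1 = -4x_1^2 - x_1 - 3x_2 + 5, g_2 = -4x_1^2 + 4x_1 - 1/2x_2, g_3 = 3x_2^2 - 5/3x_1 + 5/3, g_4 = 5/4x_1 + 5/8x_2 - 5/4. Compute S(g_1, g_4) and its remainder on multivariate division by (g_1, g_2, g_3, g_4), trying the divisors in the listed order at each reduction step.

S(g_1, g_4) = -1/2x_1x_2 + 5/4x_1 + 3/4x_2 - 5/4; remainder on division = -4/9x_2.

lcm(LM(g_1), LM(g_4)) = x_1^2.
S = (lcm/LT(g_1))·g_1 − (lcm/LT(g_4))·g_4 = -1/2x_1x_2 + 5/4x_1 + 3/4x_2 - 5/4.
Reduce S modulo (g_1, g_2, g_3, g_4) in that order:
  leading term x_1x_2: subtract (-2/5x_2)·g_4 from -1/2x_1x_2 + 5/4x_1 + 3/4x_2 - 5/4 → 1/4x_2^2 + 5/4x_1 + 1/4x_2 - 5/4
  leading term x_2^2: subtract (1/12)·g_3 from 1/4x_2^2 + 5/4x_1 + 1/4x_2 - 5/4 → 25/18x_1 + 1/4x_2 - 25/18
  leading term x_1: subtract (10/9)·g_4 from 25/18x_1 + 1/4x_2 - 25/18 → -4/9x_2
  leading term x_2: no divisor's leading term divides it; move -4/9x_2 to the remainder.
The remainder -4/9x_2 is nonzero, so it would be added as the next basis element.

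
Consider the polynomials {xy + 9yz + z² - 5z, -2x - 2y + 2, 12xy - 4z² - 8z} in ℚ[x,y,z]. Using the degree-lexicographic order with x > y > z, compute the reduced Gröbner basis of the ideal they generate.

G = {z³ + 70/37z² - 26/37z, y² + ⅓z² - y + ⅔z, yz + 4/27z² - 13/27z, x + y - 1}

Buchberger's algorithm terminates because the ascending chain of leading-term ideals stabilizes.

f_1 = xy + 9yz + z² - 5z, LT = xy.
f_2 = -2x - 2y + 2, LT = x.
f_3 = 12xy - 4z² - 8z, LT = xy.

S(f_1,f_2): lcm = xy. S = -y² + 9yz + z² + y - 5z.
  leading term y²: no divisor's leading term divides it; move -y² to the remainder.
  leading term yz: no divisor's leading term divides it; move 9yz to the remainder.
  leading term z²: no divisor's leading term divides it; move z² to the remainder.
  leading term y: no divisor's leading term divides it; move y to the remainder.
  leading term z: no divisor's leading term divides it; move -5z to the remainder.
  remainder -y² + 9yz + z² + y - 5z ≠ 0; add g_4 = -y² + 9yz + z² + y - 5z to the basis.

S(f_1,f_3): lcm = xy. S = 9yz + 4/3z² - 13/3z.
  leading term yz: no divisor's leading term divides it; move 9yz to the remainder.
  leading term z²: no divisor's leading term divides it; move 4/3z² to the remainder.
  leading term z: no divisor's leading term divides it; move -13/3z to the remainder.
  remainder 9yz + 4/3z² - 13/3z ≠ 0; add g_5 = 9yz + 4/3z² - 13/3z to the basis.

S(f_3,g_4): lcm = xy². S = 9xyz + xz² - ⅓yz² + xy - 5xz - ⅔yz.
  leading term xyz: subtract (9z)·f_1 from 9xyz + xz² - ⅓yz² + xy - 5xz - ⅔yz → xz² - 244/3yz² - 9z³ + xy - 5xz - ⅔yz + 45z²
  leading term xz²: subtract (-½z²)·f_2 from xz² - 244/3yz² - 9z³ + xy - 5xz - ⅔yz + 45z² → -247/3yz² - 9z³ + xy - 5xz - ⅔yz + 46z²
  leading term yz²: subtract (-247/27z)·g_5 from -247/3yz² - 9z³ + xy - 5xz - ⅔yz + 46z² → 259/81z³ + xy - 5xz - ⅔yz + 515/81z²
  leading term z³: no divisor's leading term divides it; move 259/81z³ to the remainder.
  leading term xy: subtract (1)·f_1 from xy - 5xz - ⅔yz + 515/81z² → -5xz - 29/3yz + 434/81z² + 5z
  leading term xz: subtract (5/2z)·f_2 from -5xz - 29/3yz + 434/81z² + 5z → -14/3yz + 434/81z²
  leading term yz: subtract (-14/27)·g_5 from -14/3yz + 434/81z² → 490/81z² - 182/81z
  leading term z²: no divisor's leading term divides it; move 490/81z² to the remainder.
  leading term z: no divisor's leading term divides it; move -182/81z to the remainder.
  remainder 259/81z³ + 490/81z² - 182/81z ≠ 0; add g_6 = 259/81z³ + 490/81z² - 182/81z to the basis.

The other S-polynomials (S(f_2,f_3), S(f_1,g_4), S(f_2,g_4), S(f_1,g_5), S(f_2,g_5), S(f_3,g_5), S(g_4,g_5), S(f_1,g_6), S(f_2,g_6), S(f_3,g_6), S(g_4,g_6), S(g_5,g_6)) all reduce to 0 modulo the current basis, so we have a Gröbner basis.
Inter-reduce: drop elements whose leading term is divisible by another's, tail-reduce, and make monic.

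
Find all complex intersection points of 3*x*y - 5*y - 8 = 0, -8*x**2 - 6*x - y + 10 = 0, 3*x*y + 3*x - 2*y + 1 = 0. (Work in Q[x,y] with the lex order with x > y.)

{(1, -4)}

Compute a lex Gröbner basis by Buchberger's algorithm.
f_1 = 3*x*y - 5*y - 8, LT = x*y.
f_2 = -8*x**2 - 6*x - y + 10, LT = x**2.
f_3 = 3*x*y + 3*x - 2*y + 1, LT = x*y.

S(f_1,f_2): lcm = x**2*y. S = -29/12*x*y - 8/3*x - 1/8*y**2 + 5/4*y.
  leading term x*y: subtract (-29/36)·f_1 from -29/12*x*y - 8/3*x - 1/8*y**2 + 5/4*y → -8/3*x - 1/8*y**2 - 25/9*y - 58/9
  leading term x: no divisor's leading term divides it; move -8/3*x to the remainder.
  leading term y**2: no divisor's leading term divides it; move -1/8*y**2 to the remainder.
  leading term y: no divisor's leading term divides it; move -25/9*y to the remainder.
  leading term 1: no divisor's leading term divides it; move -58/9 to the remainder.
  remainder -8/3*x - 1/8*y**2 - 25/9*y - 58/9 ≠ 0; add h_4 = -8/3*x - 1/8*y**2 - 25/9*y - 58/9 to the basis.

S(f_1,f_3): lcm = x*y. S = -x - y - 3.
  leading term x: subtract (3/8)·h_4 from -x - y - 3 → 3/64*y**2 + 1/24*y - 7/12
  leading term y**2: no divisor's leading term divides it; move 3/64*y**2 to the remainder.
  leading term y: no divisor's leading term divides it; move 1/24*y to the remainder.
  leading term 1: no divisor's leading term divides it; move -7/12 to the remainder.
  remainder 3/64*y**2 + 1/24*y - 7/12 ≠ 0; add h_5 = 3/64*y**2 + 1/24*y - 7/12 to the basis.

S(f_2,f_3): lcm = x**2*y. S = -x**2 + 17/12*x*y - 1/3*x + 1/8*y**2 - 5/4*y.
  leading term x**2: subtract (1/8)·f_2 from -x**2 + 17/12*x*y - 1/3*x + 1/8*y**2 - 5/4*y → 17/12*x*y + 5/12*x + 1/8*y**2 - 9/8*y - 5/4
  leading term x*y: subtract (17/36)·f_1 from 17/12*x*y + 5/12*x + 1/8*y**2 - 9/8*y - 5/4 → 5/12*x + 1/8*y**2 + 89/72*y + 91/36
  leading term x: subtract (-5/32)·h_4 from 5/12*x + 1/8*y**2 + 89/72*y + 91/36 → 27/256*y**2 + 77/96*y + 73/48
  leading term y**2: subtract (9/4)·h_5 from 27/256*y**2 + 77/96*y + 73/48 → 17/24*y + 17/6
  leading term y: no divisor's leading term divides it; move 17/24*y to the remainder.
  leading term 1: no divisor's leading term divides it; move 17/6 to the remainder.
  remainder 17/24*y + 17/6 ≠ 0; add h_6 = 17/24*y + 17/6 to the basis.

The other S-polynomials (S(f_1,h_4), S(f_2,h_4), S(f_3,h_4), S(f_1,h_5), S(f_2,h_5), S(f_3,h_5), S(h_4,h_5), S(f_1,h_6), S(f_2,h_6), S(f_3,h_6), S(h_4,h_6), S(h_5,h_6)) all reduce to 0 modulo the current basis, so we have a Gröbner basis.
Inter-reduce: drop elements whose leading term is divisible by another's, tail-reduce, and make monic.
Reduced Gröbner basis: {x - 1, y + 4}.

Since the basis is lex-ordered, y + 4 is univariate in y. Its roots are {-4}. Back-substituting each root into the other basis elements fixes the other coordinates.
  y = -4: the earlier basis element becomes x - 1 = 0, giving x = 1 — point (1, -4).
Substituting each solution back into the original system confirms all equations vanish.
This is the nonlinear analogue of row-reducing a linear system.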